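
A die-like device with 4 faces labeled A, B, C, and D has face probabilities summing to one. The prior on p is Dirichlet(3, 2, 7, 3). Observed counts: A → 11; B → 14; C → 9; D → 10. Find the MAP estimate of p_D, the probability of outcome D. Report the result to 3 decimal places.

MAP estimate of p_D = 0.218

The posterior is Dirichlet(αᵢ + nᵢ) = Dirichlet(14, 16, 16, 13).
For a Dirichlet(a₁,…,a_K) with all aᵢ > 1, the mode has j-th component (aⱼ − 1)/(Σaᵢ − K).
Here Σaᵢ = 59 and K = 4, so p_D = (13 − 1)/(59 − 4) = 12/55 ≈ 0.218.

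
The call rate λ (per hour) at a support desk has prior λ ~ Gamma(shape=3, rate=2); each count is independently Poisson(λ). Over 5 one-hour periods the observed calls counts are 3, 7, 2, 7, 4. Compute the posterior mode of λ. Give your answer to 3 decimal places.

Σxᵢ = 3+7+2+7+4 = 23, with n = 5.
Posterior ∝ λ^2e^(−2λ) · λ^23e^(−5λ) = λ^25e^(−7λ), i.e. Gamma(shape=26, rate=7).
The mode of a Gamma(a, b) with a ≥ 1 (shape–rate) is (a−1)/b = 25/7 ≈ 3.571.

λ̂_MAP = 3.571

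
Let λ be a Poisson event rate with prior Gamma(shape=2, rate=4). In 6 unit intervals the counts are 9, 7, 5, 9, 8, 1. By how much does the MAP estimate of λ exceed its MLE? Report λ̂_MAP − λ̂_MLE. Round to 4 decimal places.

MAP − MLE = -2.5000

Σxᵢ = 39. Posterior is Gamma(41, 10); MAP = (41−1)/10 = 40/10 ≈ 4.00000.
MLE = x̄ = 39/6 ≈ 6.50000.
Difference = 40/10 − 39/6 = -5/2 ≈ -2.5000.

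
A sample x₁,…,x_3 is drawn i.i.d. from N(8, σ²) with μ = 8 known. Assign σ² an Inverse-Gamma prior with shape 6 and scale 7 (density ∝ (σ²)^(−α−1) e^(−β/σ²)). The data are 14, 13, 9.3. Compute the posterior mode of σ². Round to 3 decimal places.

Sum of squared deviations about the known mean: SS = (14−8)² + (13−8)² + (9.3−8)² = 62.69.
The Normal likelihood contributes (σ²)^(−n/2) exp(−SS/(2σ²)), so the posterior is Inverse-Gamma(α + n/2, β + SS/2) = Inverse-Gamma(7.5, 38.345).
The mode of Inverse-Gamma(a, b) is b/(a+1) = 38.345/8.5 ≈ 4.511.

σ̂²_MAP = 4.511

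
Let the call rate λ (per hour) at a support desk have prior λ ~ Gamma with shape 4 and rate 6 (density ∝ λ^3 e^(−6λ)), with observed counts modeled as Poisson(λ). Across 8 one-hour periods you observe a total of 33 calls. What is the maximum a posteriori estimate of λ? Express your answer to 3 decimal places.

Σxᵢ = 33, n = 8.
Posterior ∝ λ^3e^(−6λ) · λ^33e^(−8λ) = λ^36e^(−14λ), i.e. Gamma(shape=37, rate=14).
The mode of a Gamma(a, b) with a ≥ 1 (shape–rate) is (a−1)/b = 36/14 ≈ 2.571.

λ̂_MAP = 2.571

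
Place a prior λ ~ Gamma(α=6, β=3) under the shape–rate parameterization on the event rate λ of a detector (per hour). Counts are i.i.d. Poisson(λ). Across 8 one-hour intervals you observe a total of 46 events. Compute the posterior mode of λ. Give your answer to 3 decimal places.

Σxᵢ = 46, n = 8.
Posterior ∝ λ^5e^(−3λ) · λ^46e^(−8λ) = λ^51e^(−11λ), i.e. Gamma(shape=52, rate=11).
The mode of a Gamma(a, b) with a ≥ 1 (shape–rate) is (a−1)/b = 51/11 ≈ 4.636.

λ̂_MAP = 4.636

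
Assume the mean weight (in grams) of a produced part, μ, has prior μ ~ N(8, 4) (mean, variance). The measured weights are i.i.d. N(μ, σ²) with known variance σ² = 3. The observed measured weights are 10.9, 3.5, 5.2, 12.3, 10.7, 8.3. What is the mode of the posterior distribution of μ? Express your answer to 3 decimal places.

μ̂_MAP = 8.430

n = 6; x̄ = (10.9 + 3.5 + 5.2 + 12.3 + 10.7 + 8.3)/6 = 50.9/6 = 509/60 ≈ 8.4833.
For a Normal prior and Normal likelihood with known variance, the posterior is Normal; its mode equals its mean, the precision-weighted average.
Prior precision 1/σ₀² = 1/4 = 0.25; data precision n/σ² = 6/3 = 2.
μ̂ = (0.25·8 + 2·(509/60)) / (0.25 + 2) = (569/30)/2.25 = 1138/135 ≈ 8.430.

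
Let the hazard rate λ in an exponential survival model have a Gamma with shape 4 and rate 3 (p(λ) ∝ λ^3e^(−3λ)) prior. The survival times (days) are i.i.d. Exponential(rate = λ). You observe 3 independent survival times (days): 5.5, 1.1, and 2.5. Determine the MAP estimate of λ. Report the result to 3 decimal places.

The Exponential(rate=λ) likelihood is ∝ λ^n e^(−λΣtᵢ). Here n = 3 and Σtᵢ = 5.5 + 1.1 + 2.5 = 9.1.
Posterior ∝ λ^3e^(−3λ) · λ^3e^(−9.1λ) = λ^6e^(−12.1λ), i.e. Gamma(7, 12.1).
Mode = (a−1)/b = 6/12.1 ≈ 0.496.

λ̂_MAP = 0.496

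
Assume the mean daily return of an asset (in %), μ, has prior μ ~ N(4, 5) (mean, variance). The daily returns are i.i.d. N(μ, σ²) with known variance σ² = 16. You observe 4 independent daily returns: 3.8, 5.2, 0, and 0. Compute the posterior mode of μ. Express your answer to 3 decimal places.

n = 4; x̄ = (3.8 + 5.2 + 0 + 0)/4 = 9/4 = 2.25.
For a Normal prior and Normal likelihood with known variance, the posterior is Normal; its mode equals its mean, the precision-weighted average.
Prior precision 1/σ₀² = 1/5 = 0.2; data precision n/σ² = 4/16 = 0.25.
μ̂ = (0.2·4 + 0.25·2.25) / (0.2 + 0.25) = 1.3625/0.45 = 109/36 ≈ 3.028.

μ̂_MAP = 3.028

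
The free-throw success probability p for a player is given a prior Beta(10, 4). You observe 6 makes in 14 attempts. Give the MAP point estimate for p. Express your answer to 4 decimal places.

Prior: Beta(10, 4).
Data: 6 successes in 14 trials. The binomial likelihood contributes p^6(1−p)^8, so the posterior is Beta(10+6, 4+8) = Beta(16, 12).
For Beta(a, b) with a, b > 1 the mode is (a−1)/(a+b−2) = 15/26 ≈ 0.5769.

p̂_MAP = 0.5769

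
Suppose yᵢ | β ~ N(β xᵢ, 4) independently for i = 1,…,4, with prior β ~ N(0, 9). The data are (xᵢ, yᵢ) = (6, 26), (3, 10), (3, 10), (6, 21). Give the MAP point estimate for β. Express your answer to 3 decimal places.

log p(β | y) = −Σ(yᵢ − βxᵢ)²/(2·4) − β²/(2·9) + const.
Setting the derivative to zero: Σxᵢ(yᵢ − βxᵢ)/4 − β/9 = 0, so β = Σxᵢyᵢ / (Σxᵢ² + σ²/τ²).
Σxᵢyᵢ = 6·26 + 3·10 + 3·10 + 6·21 = 342; Σxᵢ² = 90; σ²/τ² = 4/9.
β̂_MAP = 342 / (90 + 4/9) = 342/(814/9) = 1539/407 ≈ 3.781.

β̂_MAP = 3.781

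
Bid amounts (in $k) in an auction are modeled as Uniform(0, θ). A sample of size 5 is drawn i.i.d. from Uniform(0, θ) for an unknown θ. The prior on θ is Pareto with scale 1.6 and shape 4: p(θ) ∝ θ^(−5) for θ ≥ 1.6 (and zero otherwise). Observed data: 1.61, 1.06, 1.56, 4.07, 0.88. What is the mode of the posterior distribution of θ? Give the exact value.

The Uniform(0, θ) likelihood is θ^(−n) for θ ≥ max(xᵢ), zero otherwise. Here max(xᵢ) = 4.07.
Posterior ∝ θ^(−5) · θ^(−5) = θ^(−10) on θ ≥ max(1.6, 4.07) = 4.07.
This density is strictly decreasing in θ, so the posterior mode lies at the lower boundary of the support.

θ̂_MAP = 4.07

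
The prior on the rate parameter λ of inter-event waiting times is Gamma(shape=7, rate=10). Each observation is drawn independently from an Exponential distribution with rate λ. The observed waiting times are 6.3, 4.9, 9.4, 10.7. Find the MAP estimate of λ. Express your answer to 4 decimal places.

λ̂_MAP = 0.2421

The Exponential(rate=λ) likelihood is ∝ λ^n e^(−λΣtᵢ). Here n = 4 and Σtᵢ = 6.3 + 4.9 + 9.4 + 10.7 = 31.3.
Posterior ∝ λ^6e^(−10λ) · λ^4e^(−31.3λ) = λ^10e^(−41.3λ), i.e. Gamma(11, 41.3).
Mode = (a−1)/b = 10/41.3 ≈ 0.2421.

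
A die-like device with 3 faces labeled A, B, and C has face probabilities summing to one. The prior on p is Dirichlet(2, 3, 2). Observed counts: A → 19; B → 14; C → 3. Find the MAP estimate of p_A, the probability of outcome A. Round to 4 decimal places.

MAP estimate of p_A = 0.5000

The posterior is Dirichlet(αᵢ + nᵢ) = Dirichlet(21, 17, 5).
For a Dirichlet(a₁,…,a_K) with all aᵢ > 1, the mode has j-th component (aⱼ − 1)/(Σaᵢ − K).
Here Σaᵢ = 43 and K = 3, so p_A = (21 − 1)/(43 − 3) = 20/40 ≈ 0.5000.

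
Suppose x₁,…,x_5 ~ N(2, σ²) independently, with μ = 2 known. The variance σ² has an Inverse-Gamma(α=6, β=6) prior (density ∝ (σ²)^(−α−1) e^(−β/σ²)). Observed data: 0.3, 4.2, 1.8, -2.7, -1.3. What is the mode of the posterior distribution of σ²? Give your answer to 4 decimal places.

σ̂²_MAP = 2.7763

Sum of squared deviations about the known mean: SS = (0.3−2)² + (4.2−2)² + (1.8−2)² + (-2.7−2)² + (-1.3−2)² = 40.75.
The Normal likelihood contributes (σ²)^(−n/2) exp(−SS/(2σ²)), so the posterior is Inverse-Gamma(α + n/2, β + SS/2) = Inverse-Gamma(8.5, 26.375).
The mode of Inverse-Gamma(a, b) is b/(a+1) = 26.375/9.5 ≈ 2.7763.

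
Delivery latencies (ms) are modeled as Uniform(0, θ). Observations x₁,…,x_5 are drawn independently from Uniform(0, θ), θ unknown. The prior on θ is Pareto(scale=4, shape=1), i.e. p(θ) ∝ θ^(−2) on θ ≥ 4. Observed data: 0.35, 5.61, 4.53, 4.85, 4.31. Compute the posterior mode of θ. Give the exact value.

θ̂_MAP = 5.61

The Uniform(0, θ) likelihood is θ^(−n) for θ ≥ max(xᵢ), zero otherwise. Here max(xᵢ) = 5.61.
Posterior ∝ θ^(−2) · θ^(−5) = θ^(−7) on θ ≥ max(4, 5.61) = 5.61.
This density is strictly decreasing in θ, so the posterior mode lies at the lower boundary of the support.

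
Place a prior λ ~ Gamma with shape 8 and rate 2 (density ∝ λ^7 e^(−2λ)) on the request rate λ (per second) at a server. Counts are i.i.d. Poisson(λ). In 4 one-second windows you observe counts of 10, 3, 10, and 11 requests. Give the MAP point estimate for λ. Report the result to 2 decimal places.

Σxᵢ = 10+3+10+11 = 34, with n = 4.
Posterior ∝ λ^7e^(−2λ) · λ^34e^(−4λ) = λ^41e^(−6λ), i.e. Gamma(shape=42, rate=6).
The mode of a Gamma(a, b) with a ≥ 1 (shape–rate) is (a−1)/b = 41/6 ≈ 6.83.

λ̂_MAP = 6.83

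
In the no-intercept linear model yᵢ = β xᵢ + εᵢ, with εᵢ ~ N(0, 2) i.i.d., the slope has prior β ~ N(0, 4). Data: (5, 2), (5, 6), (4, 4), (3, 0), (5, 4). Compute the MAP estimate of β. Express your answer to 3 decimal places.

β̂_MAP = 0.756

log p(β | y) = −Σ(yᵢ − βxᵢ)²/(2·2) − β²/(2·4) + const.
Setting the derivative to zero: Σxᵢ(yᵢ − βxᵢ)/2 − β/4 = 0, so β = Σxᵢyᵢ / (Σxᵢ² + σ²/τ²).
Σxᵢyᵢ = 5·2 + 5·6 + 4·4 + 3·0 + 5·4 = 76; Σxᵢ² = 100; σ²/τ² = 0.5.
β̂_MAP = 76 / (100 + 0.5) = 76/100.5 ≈ 0.756.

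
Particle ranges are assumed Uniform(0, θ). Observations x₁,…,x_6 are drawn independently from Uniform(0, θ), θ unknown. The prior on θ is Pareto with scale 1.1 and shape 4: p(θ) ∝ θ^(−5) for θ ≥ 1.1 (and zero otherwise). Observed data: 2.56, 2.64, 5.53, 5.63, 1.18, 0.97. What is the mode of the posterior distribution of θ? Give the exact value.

θ̂_MAP = 5.63

The Uniform(0, θ) likelihood is θ^(−n) for θ ≥ max(xᵢ), zero otherwise. Here max(xᵢ) = 5.63.
Posterior ∝ θ^(−5) · θ^(−6) = θ^(−11) on θ ≥ max(1.1, 5.63) = 5.63.
This density is strictly decreasing in θ, so the posterior mode lies at the lower boundary of the support.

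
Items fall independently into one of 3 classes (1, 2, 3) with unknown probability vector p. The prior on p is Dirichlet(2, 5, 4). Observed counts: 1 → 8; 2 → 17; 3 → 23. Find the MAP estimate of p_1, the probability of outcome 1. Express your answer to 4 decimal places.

MAP estimate: 0.1607

The posterior is Dirichlet(αᵢ + nᵢ) = Dirichlet(10, 22, 27).
For a Dirichlet(a₁,…,a_K) with all aᵢ > 1, the mode has j-th component (aⱼ − 1)/(Σaᵢ − K).
Here Σaᵢ = 59 and K = 3, so p_1 = (10 − 1)/(59 − 3) = 9/56 ≈ 0.1607.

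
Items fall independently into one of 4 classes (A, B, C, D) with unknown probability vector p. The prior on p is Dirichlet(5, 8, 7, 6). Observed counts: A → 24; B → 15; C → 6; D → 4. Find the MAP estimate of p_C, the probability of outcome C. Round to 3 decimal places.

The posterior is Dirichlet(αᵢ + nᵢ) = Dirichlet(29, 23, 13, 10).
For a Dirichlet(a₁,…,a_K) with all aᵢ > 1, the mode has j-th component (aⱼ − 1)/(Σaᵢ − K).
Here Σaᵢ = 75 and K = 4, so p_C = (13 − 1)/(75 − 4) = 12/71 ≈ 0.169.

MAP estimate of p_C = 0.169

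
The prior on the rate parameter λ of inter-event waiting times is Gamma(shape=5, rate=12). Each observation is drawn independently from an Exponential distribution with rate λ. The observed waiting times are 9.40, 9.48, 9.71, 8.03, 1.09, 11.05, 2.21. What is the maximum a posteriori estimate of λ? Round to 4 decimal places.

λ̂_MAP = 0.1747

The Exponential(rate=λ) likelihood is ∝ λ^n e^(−λΣtᵢ). Here n = 7 and Σtᵢ = 9.40 + 9.48 + 9.71 + 8.03 + 1.09 + 11.05 + 2.21 = 50.97.
Posterior ∝ λ^4e^(−12λ) · λ^7e^(−50.97λ) = λ^11e^(−62.97λ), i.e. Gamma(12, 62.97).
Mode = (a−1)/b = 11/62.97 ≈ 0.1747.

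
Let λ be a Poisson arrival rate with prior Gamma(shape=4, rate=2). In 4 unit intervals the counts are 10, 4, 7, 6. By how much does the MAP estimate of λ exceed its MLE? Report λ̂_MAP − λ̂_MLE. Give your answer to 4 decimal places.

Σxᵢ = 27. Posterior is Gamma(31, 6); MAP = (31−1)/6 = 30/6 ≈ 5.00000.
MLE = x̄ = 27/4 ≈ 6.75000.
Difference = 30/6 − 27/4 = -7/4 ≈ -1.7500.

MAP − MLE = -1.7500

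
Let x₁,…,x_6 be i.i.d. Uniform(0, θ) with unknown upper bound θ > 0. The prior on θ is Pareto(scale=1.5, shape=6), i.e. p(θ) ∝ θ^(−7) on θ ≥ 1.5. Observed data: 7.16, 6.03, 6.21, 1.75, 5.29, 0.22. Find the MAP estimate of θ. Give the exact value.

The Uniform(0, θ) likelihood is θ^(−n) for θ ≥ max(xᵢ), zero otherwise. Here max(xᵢ) = 7.16.
Posterior ∝ θ^(−7) · θ^(−6) = θ^(−13) on θ ≥ max(1.5, 7.16) = 7.16.
This density is strictly decreasing in θ, so the posterior mode lies at the lower boundary of the support.

θ̂_MAP = 7.16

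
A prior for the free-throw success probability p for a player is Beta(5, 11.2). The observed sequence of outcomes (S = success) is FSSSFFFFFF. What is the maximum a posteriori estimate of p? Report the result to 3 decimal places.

p̂_MAP = 0.289

Prior: Beta(5, 11.2).
Data: 3 successes in 10 trials (from the sequence). The binomial likelihood contributes p^3(1−p)^7, so the posterior is Beta(5+3, 11.2+7) = Beta(8, 18.2).
For Beta(a, b) with a, b > 1 the mode is (a−1)/(a+b−2) = 7/24.2 ≈ 0.289.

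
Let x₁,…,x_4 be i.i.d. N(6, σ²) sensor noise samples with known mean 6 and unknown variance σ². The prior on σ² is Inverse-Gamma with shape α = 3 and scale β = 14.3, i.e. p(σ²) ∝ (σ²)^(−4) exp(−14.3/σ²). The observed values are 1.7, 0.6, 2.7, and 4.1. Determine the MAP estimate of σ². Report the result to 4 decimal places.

σ̂²_MAP = 7.5625

Sum of squared deviations about the known mean: SS = (1.7−6)² + (0.6−6)² + (2.7−6)² + (4.1−6)² = 62.15.
The Normal likelihood contributes (σ²)^(−n/2) exp(−SS/(2σ²)), so the posterior is Inverse-Gamma(α + n/2, β + SS/2) = Inverse-Gamma(5, 45.375).
The mode of Inverse-Gamma(a, b) is b/(a+1) = 45.375/6 ≈ 7.5625.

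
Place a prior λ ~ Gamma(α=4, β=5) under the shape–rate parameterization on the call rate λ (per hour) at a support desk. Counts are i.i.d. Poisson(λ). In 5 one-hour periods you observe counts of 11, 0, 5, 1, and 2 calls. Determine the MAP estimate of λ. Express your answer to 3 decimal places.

λ̂_MAP = 2.200

Σxᵢ = 11+0+5+1+2 = 19, with n = 5.
Posterior ∝ λ^3e^(−5λ) · λ^19e^(−5λ) = λ^22e^(−10λ), i.e. Gamma(shape=23, rate=10).
The mode of a Gamma(a, b) with a ≥ 1 (shape–rate) is (a−1)/b = 22/10 ≈ 2.200.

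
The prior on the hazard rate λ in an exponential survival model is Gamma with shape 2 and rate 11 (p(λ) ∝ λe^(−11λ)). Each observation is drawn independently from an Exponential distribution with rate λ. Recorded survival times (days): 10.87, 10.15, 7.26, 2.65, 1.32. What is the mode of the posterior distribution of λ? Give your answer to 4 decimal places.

λ̂_MAP = 0.1387

The Exponential(rate=λ) likelihood is ∝ λ^n e^(−λΣtᵢ). Here n = 5 and Σtᵢ = 10.87 + 10.15 + 7.26 + 2.65 + 1.32 = 32.25.
Posterior ∝ λe^(−11λ) · λ^5e^(−32.25λ) = λ^6e^(−43.25λ), i.e. Gamma(7, 43.25).
Mode = (a−1)/b = 6/43.25 ≈ 0.1387.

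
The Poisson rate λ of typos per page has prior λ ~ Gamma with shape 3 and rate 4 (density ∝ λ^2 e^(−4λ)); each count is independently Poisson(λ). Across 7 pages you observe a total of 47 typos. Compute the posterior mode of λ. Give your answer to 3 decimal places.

λ̂_MAP = 4.455

Σxᵢ = 47, n = 7.
Posterior ∝ λ^2e^(−4λ) · λ^47e^(−7λ) = λ^49e^(−11λ), i.e. Gamma(shape=50, rate=11).
The mode of a Gamma(a, b) with a ≥ 1 (shape–rate) is (a−1)/b = 49/11 ≈ 4.455.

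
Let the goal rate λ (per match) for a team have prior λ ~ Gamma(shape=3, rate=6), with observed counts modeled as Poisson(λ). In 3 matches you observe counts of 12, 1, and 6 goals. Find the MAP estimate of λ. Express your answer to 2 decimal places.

λ̂_MAP = 2.33

Σxᵢ = 12+1+6 = 19, with n = 3.
Posterior ∝ λ^2e^(−6λ) · λ^19e^(−3λ) = λ^21e^(−9λ), i.e. Gamma(shape=22, rate=9).
The mode of a Gamma(a, b) with a ≥ 1 (shape–rate) is (a−1)/b = 21/9 ≈ 2.33.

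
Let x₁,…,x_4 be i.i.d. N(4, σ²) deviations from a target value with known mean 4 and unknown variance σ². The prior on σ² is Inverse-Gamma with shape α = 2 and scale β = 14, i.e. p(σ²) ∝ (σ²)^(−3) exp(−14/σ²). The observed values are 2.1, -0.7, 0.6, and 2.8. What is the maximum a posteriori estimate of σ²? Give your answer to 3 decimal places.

Sum of squared deviations about the known mean: SS = (2.1−4)² + (-0.7−4)² + (0.6−4)² + (2.8−4)² = 38.7.
The Normal likelihood contributes (σ²)^(−n/2) exp(−SS/(2σ²)), so the posterior is Inverse-Gamma(α + n/2, β + SS/2) = Inverse-Gamma(4, 33.35).
The mode of Inverse-Gamma(a, b) is b/(a+1) = 33.35/5 ≈ 6.670.

σ̂²_MAP = 6.670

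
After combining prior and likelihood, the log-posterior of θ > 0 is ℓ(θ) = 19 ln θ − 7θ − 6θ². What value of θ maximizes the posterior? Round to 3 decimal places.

ℓ'(θ) = 19/θ − 7 − 12θ. Setting this to zero and multiplying by θ: 12θ² + 7θ − 19 = 0.
θ = (−7 + √(7² + 4·12·19)) / (2·12) = (−7 + √961) / 24 = (−7 + 31)/24 = 1.
ℓ''(θ) = −19/θ² − 12 < 0, confirming a maximum.

θ̂_MAP = 1.000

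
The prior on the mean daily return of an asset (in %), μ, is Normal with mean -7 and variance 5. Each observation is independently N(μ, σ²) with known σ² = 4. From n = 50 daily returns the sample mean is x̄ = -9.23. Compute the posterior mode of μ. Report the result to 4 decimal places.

μ̂_MAP = -9.1949

n = 50, x̄ = -9.23.
For a Normal prior and Normal likelihood with known variance, the posterior is Normal; its mode equals its mean, the precision-weighted average.
Prior precision 1/σ₀² = 1/5 = 0.2; data precision n/σ² = 50/4 = 12.5.
μ̂ = (0.2·(-7) + 12.5·(-9.23)) / (0.2 + 12.5) = (-116.775)/12.7 = -4671/508 ≈ -9.1949.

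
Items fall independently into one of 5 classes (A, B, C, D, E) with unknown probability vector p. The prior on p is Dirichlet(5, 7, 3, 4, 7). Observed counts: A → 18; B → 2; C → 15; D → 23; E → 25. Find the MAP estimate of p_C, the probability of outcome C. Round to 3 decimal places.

The posterior is Dirichlet(αᵢ + nᵢ) = Dirichlet(23, 9, 18, 27, 32).
For a Dirichlet(a₁,…,a_K) with all aᵢ > 1, the mode has j-th component (aⱼ − 1)/(Σaᵢ − K).
Here Σaᵢ = 109 and K = 5, so p_C = (18 − 1)/(109 − 5) = 17/104 ≈ 0.163.

MAP estimate of p_C = 0.163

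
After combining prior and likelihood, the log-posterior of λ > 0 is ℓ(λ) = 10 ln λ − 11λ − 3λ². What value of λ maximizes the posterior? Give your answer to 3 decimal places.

λ̂_MAP = 0.667

ℓ'(λ) = 10/λ − 11 − 6λ. Setting this to zero and multiplying by λ: 6λ² + 11λ − 10 = 0.
λ = (−11 + √(11² + 4·6·10)) / (2·6) = (−11 + √361) / 12 = (−11 + 19)/12 = 2/3.
ℓ''(λ) = −10/λ² − 6 < 0, confirming a maximum.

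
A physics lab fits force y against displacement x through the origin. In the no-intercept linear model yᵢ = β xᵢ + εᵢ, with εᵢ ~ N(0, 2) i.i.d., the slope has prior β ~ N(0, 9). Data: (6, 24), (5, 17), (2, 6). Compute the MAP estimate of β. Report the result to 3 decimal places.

β̂_MAP = 3.695

log p(β | y) = −Σ(yᵢ − βxᵢ)²/(2·2) − β²/(2·9) + const.
Setting the derivative to zero: Σxᵢ(yᵢ − βxᵢ)/2 − β/9 = 0, so β = Σxᵢyᵢ / (Σxᵢ² + σ²/τ²).
Σxᵢyᵢ = 6·24 + 5·17 + 2·6 = 241; Σxᵢ² = 65; σ²/τ² = 2/9.
β̂_MAP = 241 / (65 + 2/9) = 241/(587/9) = 2169/587 ≈ 3.695.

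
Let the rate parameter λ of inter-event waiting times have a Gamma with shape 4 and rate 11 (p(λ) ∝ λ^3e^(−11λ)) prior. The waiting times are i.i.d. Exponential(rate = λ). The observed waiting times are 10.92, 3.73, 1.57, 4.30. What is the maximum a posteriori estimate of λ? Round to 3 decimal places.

λ̂_MAP = 0.222

The Exponential(rate=λ) likelihood is ∝ λ^n e^(−λΣtᵢ). Here n = 4 and Σtᵢ = 10.92 + 3.73 + 1.57 + 4.30 = 20.52.
Posterior ∝ λ^3e^(−11λ) · λ^4e^(−20.52λ) = λ^7e^(−31.52λ), i.e. Gamma(8, 31.52).
Mode = (a−1)/b = 7/31.52 ≈ 0.222.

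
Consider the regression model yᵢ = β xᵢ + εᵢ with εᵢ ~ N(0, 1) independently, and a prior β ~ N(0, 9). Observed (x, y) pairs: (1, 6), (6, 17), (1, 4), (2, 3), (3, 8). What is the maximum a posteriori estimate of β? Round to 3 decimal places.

log p(β | y) = −Σ(yᵢ − βxᵢ)²/(2·1) − β²/(2·9) + const.
Setting the derivative to zero: Σxᵢ(yᵢ − βxᵢ)/1 − β/9 = 0, so β = Σxᵢyᵢ / (Σxᵢ² + σ²/τ²).
Σxᵢyᵢ = 1·6 + 6·17 + 1·4 + 2·3 + 3·8 = 142; Σxᵢ² = 51; σ²/τ² = 1/9.
β̂_MAP = 142 / (51 + 1/9) = 142/(460/9) = 639/230 ≈ 2.778.

β̂_MAP = 2.778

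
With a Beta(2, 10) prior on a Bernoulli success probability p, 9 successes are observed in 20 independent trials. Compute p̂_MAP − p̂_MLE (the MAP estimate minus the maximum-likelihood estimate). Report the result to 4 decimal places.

Posterior is Beta(11, 21); MAP = (11−1)/(32−2) = 10/30 ≈ 0.33333.
MLE ignores the prior: p̂_MLE = k/n = 9/20 ≈ 0.45000.
Difference = 10/30 − 9/20 = -7/60 ≈ -0.1167.

MAP − MLE = -0.1167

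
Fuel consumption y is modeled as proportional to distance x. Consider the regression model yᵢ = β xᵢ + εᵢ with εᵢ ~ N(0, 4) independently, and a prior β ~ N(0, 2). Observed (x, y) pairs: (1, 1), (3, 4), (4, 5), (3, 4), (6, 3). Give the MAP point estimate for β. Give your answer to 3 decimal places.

β̂_MAP = 0.863

log p(β | y) = −Σ(yᵢ − βxᵢ)²/(2·4) − β²/(2·2) + const.
Setting the derivative to zero: Σxᵢ(yᵢ − βxᵢ)/4 − β/2 = 0, so β = Σxᵢyᵢ / (Σxᵢ² + σ²/τ²).
Σxᵢyᵢ = 1·1 + 3·4 + 4·5 + 3·4 + 6·3 = 63; Σxᵢ² = 71; σ²/τ² = 2.
β̂_MAP = 63 / (71 + 2) = 63/73 ≈ 0.863.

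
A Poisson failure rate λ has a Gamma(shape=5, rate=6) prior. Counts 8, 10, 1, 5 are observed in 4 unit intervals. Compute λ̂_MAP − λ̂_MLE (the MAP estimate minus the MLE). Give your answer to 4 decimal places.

Σxᵢ = 24. Posterior is Gamma(29, 10); MAP = (29−1)/10 = 28/10 ≈ 2.80000.
MLE = x̄ = 24/4 ≈ 6.00000.
Difference = 28/10 − 24/4 = -16/5 ≈ -3.2000.

MAP − MLE = -3.2000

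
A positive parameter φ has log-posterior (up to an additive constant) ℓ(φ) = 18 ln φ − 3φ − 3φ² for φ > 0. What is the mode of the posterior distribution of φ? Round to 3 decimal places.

ℓ'(φ) = 18/φ − 3 − 6φ. Setting this to zero and multiplying by φ: 6φ² + 3φ − 18 = 0.
φ = (−3 + √(3² + 4·6·18)) / (2·6) = (−3 + √441) / 12 = (−3 + 21)/12 = 3/2.
ℓ''(φ) = −18/φ² − 6 < 0, confirming a maximum.

φ̂_MAP = 1.500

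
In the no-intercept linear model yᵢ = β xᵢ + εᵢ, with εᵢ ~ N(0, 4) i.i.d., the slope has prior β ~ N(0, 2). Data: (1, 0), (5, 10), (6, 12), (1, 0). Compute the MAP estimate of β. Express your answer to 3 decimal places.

β̂_MAP = 1.877

log p(β | y) = −Σ(yᵢ − βxᵢ)²/(2·4) − β²/(2·2) + const.
Setting the derivative to zero: Σxᵢ(yᵢ − βxᵢ)/4 − β/2 = 0, so β = Σxᵢyᵢ / (Σxᵢ² + σ²/τ²).
Σxᵢyᵢ = 1·0 + 5·10 + 6·12 + 1·0 = 122; Σxᵢ² = 63; σ²/τ² = 2.
β̂_MAP = 122 / (63 + 2) = 122/65 ≈ 1.877.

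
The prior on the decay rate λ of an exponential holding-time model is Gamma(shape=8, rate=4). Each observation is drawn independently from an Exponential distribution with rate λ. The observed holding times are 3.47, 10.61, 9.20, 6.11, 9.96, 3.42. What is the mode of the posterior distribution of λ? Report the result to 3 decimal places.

The Exponential(rate=λ) likelihood is ∝ λ^n e^(−λΣtᵢ). Here n = 6 and Σtᵢ = 3.47 + 10.61 + 9.20 + 6.11 + 9.96 + 3.42 = 42.77.
Posterior ∝ λ^7e^(−4λ) · λ^6e^(−42.77λ) = λ^13e^(−46.77λ), i.e. Gamma(14, 46.77).
Mode = (a−1)/b = 13/46.77 ≈ 0.278.

λ̂_MAP = 0.278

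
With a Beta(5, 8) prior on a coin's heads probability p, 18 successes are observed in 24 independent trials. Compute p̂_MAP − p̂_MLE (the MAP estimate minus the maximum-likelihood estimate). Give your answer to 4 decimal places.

MAP − MLE = -0.1214

Posterior is Beta(23, 14); MAP = (23−1)/(37−2) = 22/35 ≈ 0.62857.
MLE ignores the prior: p̂_MLE = k/n = 18/24 ≈ 0.75000.
Difference = 22/35 − 18/24 = -17/140 ≈ -0.1214.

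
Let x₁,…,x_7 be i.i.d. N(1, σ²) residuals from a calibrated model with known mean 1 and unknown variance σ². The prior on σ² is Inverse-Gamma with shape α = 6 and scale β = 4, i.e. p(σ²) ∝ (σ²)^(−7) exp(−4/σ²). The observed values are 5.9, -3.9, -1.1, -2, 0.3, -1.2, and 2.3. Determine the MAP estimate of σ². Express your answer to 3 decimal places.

σ̂²_MAP = 3.640

Sum of squared deviations about the known mean: SS = (5.9−1)² + (-3.9−1)² + (-1.1−1)² + (-2−1)² + (0.3−1)² + (-1.2−1)² + (2.3−1)² = 68.45.
The Normal likelihood contributes (σ²)^(−n/2) exp(−SS/(2σ²)), so the posterior is Inverse-Gamma(α + n/2, β + SS/2) = Inverse-Gamma(9.5, 38.225).
The mode of Inverse-Gamma(a, b) is b/(a+1) = 38.225/10.5 ≈ 3.640.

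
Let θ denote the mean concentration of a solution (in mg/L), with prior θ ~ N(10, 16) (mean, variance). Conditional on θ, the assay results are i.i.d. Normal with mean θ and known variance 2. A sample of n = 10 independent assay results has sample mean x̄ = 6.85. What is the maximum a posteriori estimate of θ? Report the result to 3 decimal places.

n = 10, x̄ = 6.85.
For a Normal prior and Normal likelihood with known variance, the posterior is Normal; its mode equals its mean, the precision-weighted average.
Prior precision 1/σ₀² = 1/16 = 0.0625; data precision n/σ² = 10/2 = 5.
θ̂ = (0.0625·10 + 5·6.85) / (0.0625 + 5) = 34.875/5.0625 = 62/9 ≈ 6.889.

θ̂_MAP = 6.889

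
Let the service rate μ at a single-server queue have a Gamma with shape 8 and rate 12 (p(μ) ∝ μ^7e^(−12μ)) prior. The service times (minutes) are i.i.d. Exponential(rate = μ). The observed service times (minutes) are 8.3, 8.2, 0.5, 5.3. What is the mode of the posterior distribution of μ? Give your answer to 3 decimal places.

The Exponential(rate=μ) likelihood is ∝ μ^n e^(−μΣtᵢ). Here n = 4 and Σtᵢ = 8.3 + 8.2 + 0.5 + 5.3 = 22.3.
Posterior ∝ μ^7e^(−12μ) · μ^4e^(−22.3μ) = μ^11e^(−34.3μ), i.e. Gamma(12, 34.3).
Mode = (a−1)/b = 11/34.3 ≈ 0.321.

μ̂_MAP = 0.321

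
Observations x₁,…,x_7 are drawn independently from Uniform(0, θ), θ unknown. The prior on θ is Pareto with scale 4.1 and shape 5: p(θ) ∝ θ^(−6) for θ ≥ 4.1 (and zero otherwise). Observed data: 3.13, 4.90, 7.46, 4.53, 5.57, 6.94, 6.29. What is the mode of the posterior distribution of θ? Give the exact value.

θ̂_MAP = 7.46

The Uniform(0, θ) likelihood is θ^(−n) for θ ≥ max(xᵢ), zero otherwise. Here max(xᵢ) = 7.46.
Posterior ∝ θ^(−6) · θ^(−7) = θ^(−13) on θ ≥ max(4.1, 7.46) = 7.46.
This density is strictly decreasing in θ, so the posterior mode lies at the lower boundary of the support.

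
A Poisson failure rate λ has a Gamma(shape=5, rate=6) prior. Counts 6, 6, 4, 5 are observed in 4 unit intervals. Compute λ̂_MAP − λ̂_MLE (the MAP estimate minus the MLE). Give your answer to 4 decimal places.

Σxᵢ = 21. Posterior is Gamma(26, 10); MAP = (26−1)/10 = 25/10 ≈ 2.50000.
MLE = x̄ = 21/4 ≈ 5.25000.
Difference = 25/10 − 21/4 = -11/4 ≈ -2.7500.

MAP − MLE = -2.7500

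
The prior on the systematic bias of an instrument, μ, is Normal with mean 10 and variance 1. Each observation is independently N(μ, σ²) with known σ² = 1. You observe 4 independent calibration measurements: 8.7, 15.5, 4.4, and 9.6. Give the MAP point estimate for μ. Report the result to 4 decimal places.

n = 4; x̄ = (8.7 + 15.5 + 4.4 + 9.6)/4 = 38.2/4 = 9.55.
For a Normal prior and Normal likelihood with known variance, the posterior is Normal; its mode equals its mean, the precision-weighted average.
Prior precision 1/σ₀² = 1/1 = 1; data precision n/σ² = 4/1 = 4.
μ̂ = (1·10 + 4·9.55) / (1 + 4) = 48.2/5 = 9.6400.

μ̂_MAP = 9.6400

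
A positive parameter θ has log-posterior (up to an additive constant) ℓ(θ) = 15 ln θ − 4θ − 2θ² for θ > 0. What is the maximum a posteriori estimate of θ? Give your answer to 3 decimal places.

θ̂_MAP = 1.500

ℓ'(θ) = 15/θ − 4 − 4θ. Setting this to zero and multiplying by θ: 4θ² + 4θ − 15 = 0.
θ = (−4 + √(4² + 4·4·15)) / (2·4) = (−4 + √256) / 8 = (−4 + 16)/8 = 3/2.
ℓ''(θ) = −15/θ² − 4 < 0, confirming a maximum.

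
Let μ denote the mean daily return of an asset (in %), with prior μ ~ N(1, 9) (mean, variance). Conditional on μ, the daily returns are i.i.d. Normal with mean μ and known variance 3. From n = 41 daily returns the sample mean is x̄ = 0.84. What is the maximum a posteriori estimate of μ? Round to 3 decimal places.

μ̂_MAP = 0.841

n = 41, x̄ = 0.84.
For a Normal prior and Normal likelihood with known variance, the posterior is Normal; its mode equals its mean, the precision-weighted average.
Prior precision 1/σ₀² = 1/9; data precision n/σ² = 41/3.
μ̂ = ((1/9)·1 + (41/3)·0.84) / (1/9 + 41/3) = (2608/225)/(124/9) = 652/775 ≈ 0.841.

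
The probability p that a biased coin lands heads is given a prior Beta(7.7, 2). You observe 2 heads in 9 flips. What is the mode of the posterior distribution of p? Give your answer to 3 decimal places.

p̂_MAP = 0.521

Prior: Beta(7.7, 2).
Data: 2 successes in 9 trials. The binomial likelihood contributes p^2(1−p)^7, so the posterior is Beta(7.7+2, 2+7) = Beta(9.7, 9).
For Beta(a, b) with a, b > 1 the mode is (a−1)/(a+b−2) = 8.7/16.7 ≈ 0.521.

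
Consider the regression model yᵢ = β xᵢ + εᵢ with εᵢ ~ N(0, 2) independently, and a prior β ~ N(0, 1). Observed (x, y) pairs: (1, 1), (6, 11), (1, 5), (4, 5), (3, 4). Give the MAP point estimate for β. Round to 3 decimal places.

β̂_MAP = 1.600

log p(β | y) = −Σ(yᵢ − βxᵢ)²/(2·2) − β²/(2·1) + const.
Setting the derivative to zero: Σxᵢ(yᵢ − βxᵢ)/2 − β/1 = 0, so β = Σxᵢyᵢ / (Σxᵢ² + σ²/τ²).
Σxᵢyᵢ = 1·1 + 6·11 + 1·5 + 4·5 + 3·4 = 104; Σxᵢ² = 63; σ²/τ² = 2.
β̂_MAP = 104 / (63 + 2) = 104/65 ≈ 1.600.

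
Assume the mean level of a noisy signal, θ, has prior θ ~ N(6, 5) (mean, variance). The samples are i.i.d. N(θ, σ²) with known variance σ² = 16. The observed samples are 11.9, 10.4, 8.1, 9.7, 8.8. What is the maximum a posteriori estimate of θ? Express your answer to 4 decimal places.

θ̂_MAP = 8.3049

n = 5; x̄ = (11.9 + 10.4 + 8.1 + 9.7 + 8.8)/5 = 48.9/5 = 9.78.
For a Normal prior and Normal likelihood with known variance, the posterior is Normal; its mode equals its mean, the precision-weighted average.
Prior precision 1/σ₀² = 1/5 = 0.2; data precision n/σ² = 5/16 = 0.3125.
θ̂ = (0.2·6 + 0.3125·9.78) / (0.2 + 0.3125) = 4.25625/0.5125 = 681/82 ≈ 8.3049.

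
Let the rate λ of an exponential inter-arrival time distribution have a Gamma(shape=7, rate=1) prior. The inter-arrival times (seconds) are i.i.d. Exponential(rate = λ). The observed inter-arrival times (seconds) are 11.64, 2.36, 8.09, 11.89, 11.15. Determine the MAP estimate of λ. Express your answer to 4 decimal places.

The Exponential(rate=λ) likelihood is ∝ λ^n e^(−λΣtᵢ). Here n = 5 and Σtᵢ = 11.64 + 2.36 + 8.09 + 11.89 + 11.15 = 45.13.
Posterior ∝ λ^6e^(−1λ) · λ^5e^(−45.13λ) = λ^11e^(−46.13λ), i.e. Gamma(12, 46.13).
Mode = (a−1)/b = 11/46.13 ≈ 0.2385.

λ̂_MAP = 0.2385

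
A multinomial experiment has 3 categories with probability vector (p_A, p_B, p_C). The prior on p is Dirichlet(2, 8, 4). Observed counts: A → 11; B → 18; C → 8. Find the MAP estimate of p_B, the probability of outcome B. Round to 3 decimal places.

MAP estimate of p_B = 0.521

The posterior is Dirichlet(αᵢ + nᵢ) = Dirichlet(13, 26, 12).
For a Dirichlet(a₁,…,a_K) with all aᵢ > 1, the mode has j-th component (aⱼ − 1)/(Σaᵢ − K).
Here Σaᵢ = 51 and K = 3, so p_B = (26 − 1)/(51 − 3) = 25/48 ≈ 0.521.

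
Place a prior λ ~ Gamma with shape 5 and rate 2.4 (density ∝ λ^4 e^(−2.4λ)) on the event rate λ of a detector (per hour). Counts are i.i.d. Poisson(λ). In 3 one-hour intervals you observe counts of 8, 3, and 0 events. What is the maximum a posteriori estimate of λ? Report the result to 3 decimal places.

Σxᵢ = 8+3+0 = 11, with n = 3.
Posterior ∝ λ^4e^(−2.4λ) · λ^11e^(−3λ) = λ^15e^(−5.4λ), i.e. Gamma(shape=16, rate=5.4).
The mode of a Gamma(a, b) with a ≥ 1 (shape–rate) is (a−1)/b = 15/5.4 ≈ 2.778.

λ̂_MAP = 2.778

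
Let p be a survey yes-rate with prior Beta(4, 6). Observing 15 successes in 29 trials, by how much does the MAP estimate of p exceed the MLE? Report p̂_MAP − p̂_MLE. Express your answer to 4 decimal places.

Posterior is Beta(19, 20); MAP = (19−1)/(39−2) = 18/37 ≈ 0.48649.
MLE ignores the prior: p̂_MLE = k/n = 15/29 ≈ 0.51724.
Difference = 18/37 − 15/29 = -33/1073 ≈ -0.0308.

MAP − MLE = -0.0308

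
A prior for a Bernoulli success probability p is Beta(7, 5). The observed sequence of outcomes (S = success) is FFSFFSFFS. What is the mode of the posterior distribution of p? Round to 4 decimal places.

Prior: Beta(7, 5).
Data: 3 successes in 9 trials (from the sequence). The binomial likelihood contributes p^3(1−p)^6, so the posterior is Beta(7+3, 5+6) = Beta(10, 11).
For Beta(a, b) with a, b > 1 the mode is (a−1)/(a+b−2) = 9/19 ≈ 0.4737.

p̂_MAP = 0.4737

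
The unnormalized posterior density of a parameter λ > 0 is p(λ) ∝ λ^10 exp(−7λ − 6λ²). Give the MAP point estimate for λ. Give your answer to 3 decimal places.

λ̂_MAP = 0.667

ℓ'(λ) = 10/λ − 7 − 12λ. Setting this to zero and multiplying by λ: 12λ² + 7λ − 10 = 0.
λ = (−7 + √(7² + 4·12·10)) / (2·12) = (−7 + √529) / 24 = (−7 + 23)/24 = 2/3.
ℓ''(λ) = −10/λ² − 12 < 0, confirming a maximum.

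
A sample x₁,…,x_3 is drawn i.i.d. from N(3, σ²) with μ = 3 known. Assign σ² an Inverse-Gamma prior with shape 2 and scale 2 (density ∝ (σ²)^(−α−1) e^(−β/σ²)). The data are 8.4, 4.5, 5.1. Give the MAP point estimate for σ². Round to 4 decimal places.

Sum of squared deviations about the known mean: SS = (8.4−3)² + (4.5−3)² + (5.1−3)² = 35.82.
The Normal likelihood contributes (σ²)^(−n/2) exp(−SS/(2σ²)), so the posterior is Inverse-Gamma(α + n/2, β + SS/2) = Inverse-Gamma(3.5, 19.91).
The mode of Inverse-Gamma(a, b) is b/(a+1) = 19.91/4.5 ≈ 4.4244.

σ̂²_MAP = 4.4244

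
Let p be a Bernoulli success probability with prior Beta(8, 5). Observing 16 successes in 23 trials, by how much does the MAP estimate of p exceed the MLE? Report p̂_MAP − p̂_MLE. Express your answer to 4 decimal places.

Posterior is Beta(24, 12); MAP = (24−1)/(36−2) = 23/34 ≈ 0.67647.
MLE ignores the prior: p̂_MLE = k/n = 16/23 ≈ 0.69565.
Difference = 23/34 − 16/23 = -15/782 ≈ -0.0192.

MAP − MLE = -0.0192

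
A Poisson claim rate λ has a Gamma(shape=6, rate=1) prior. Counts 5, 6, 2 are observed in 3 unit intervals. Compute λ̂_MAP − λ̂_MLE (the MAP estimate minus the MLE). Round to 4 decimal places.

Σxᵢ = 13. Posterior is Gamma(19, 4); MAP = (19−1)/4 = 18/4 ≈ 4.50000.
MLE = x̄ = 13/3 ≈ 4.33333.
Difference = 18/4 − 13/3 = 1/6 ≈ 0.1667.

MAP − MLE = 0.1667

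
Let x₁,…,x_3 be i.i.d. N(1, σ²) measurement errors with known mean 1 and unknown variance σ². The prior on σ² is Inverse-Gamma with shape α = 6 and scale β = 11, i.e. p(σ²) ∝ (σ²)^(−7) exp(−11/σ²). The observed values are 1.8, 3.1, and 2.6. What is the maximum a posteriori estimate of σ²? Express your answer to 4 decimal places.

σ̂²_MAP = 1.7418

Sum of squared deviations about the known mean: SS = (1.8−1)² + (3.1−1)² + (2.6−1)² = 7.61.
The Normal likelihood contributes (σ²)^(−n/2) exp(−SS/(2σ²)), so the posterior is Inverse-Gamma(α + n/2, β + SS/2) = Inverse-Gamma(7.5, 14.805).
The mode of Inverse-Gamma(a, b) is b/(a+1) = 14.805/8.5 ≈ 1.7418.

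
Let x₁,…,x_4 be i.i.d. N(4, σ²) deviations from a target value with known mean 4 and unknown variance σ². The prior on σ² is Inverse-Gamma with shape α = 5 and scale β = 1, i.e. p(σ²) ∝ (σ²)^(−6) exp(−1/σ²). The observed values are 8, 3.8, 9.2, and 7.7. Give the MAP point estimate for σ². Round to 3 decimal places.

Sum of squared deviations about the known mean: SS = (8−4)² + (3.8−4)² + (9.2−4)² + (7.7−4)² = 56.77.
The Normal likelihood contributes (σ²)^(−n/2) exp(−SS/(2σ²)), so the posterior is Inverse-Gamma(α + n/2, β + SS/2) = Inverse-Gamma(7, 29.385).
The mode of Inverse-Gamma(a, b) is b/(a+1) = 29.385/8 ≈ 3.673.

σ̂²_MAP = 3.673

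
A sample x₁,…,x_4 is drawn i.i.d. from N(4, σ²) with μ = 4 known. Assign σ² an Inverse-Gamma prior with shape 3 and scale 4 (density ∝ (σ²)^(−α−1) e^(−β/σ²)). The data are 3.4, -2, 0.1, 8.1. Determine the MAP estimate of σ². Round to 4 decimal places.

σ̂²_MAP = 6.3650

Sum of squared deviations about the known mean: SS = (3.4−4)² + (-2−4)² + (0.1−4)² + (8.1−4)² = 68.38.
The Normal likelihood contributes (σ²)^(−n/2) exp(−SS/(2σ²)), so the posterior is Inverse-Gamma(α + n/2, β + SS/2) = Inverse-Gamma(5, 38.19).
The mode of Inverse-Gamma(a, b) is b/(a+1) = 38.19/6 ≈ 6.3650.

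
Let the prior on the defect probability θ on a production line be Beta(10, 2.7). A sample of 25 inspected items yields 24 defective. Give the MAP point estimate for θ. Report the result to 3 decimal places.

Prior: Beta(10, 2.7).
Data: 24 successes in 25 trials. The binomial likelihood contributes θ^24(1−θ)^1, so the posterior is Beta(10+24, 2.7+1) = Beta(34, 3.7).
For Beta(a, b) with a, b > 1 the mode is (a−1)/(a+b−2) = 33/35.7 ≈ 0.924.

θ̂_MAP = 0.924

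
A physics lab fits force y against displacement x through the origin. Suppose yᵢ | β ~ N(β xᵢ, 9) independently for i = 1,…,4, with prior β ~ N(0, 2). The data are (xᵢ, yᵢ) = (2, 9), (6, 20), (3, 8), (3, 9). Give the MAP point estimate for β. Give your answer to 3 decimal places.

β̂_MAP = 3.024

log p(β | y) = −Σ(yᵢ − βxᵢ)²/(2·9) − β²/(2·2) + const.
Setting the derivative to zero: Σxᵢ(yᵢ − βxᵢ)/9 − β/2 = 0, so β = Σxᵢyᵢ / (Σxᵢ² + σ²/τ²).
Σxᵢyᵢ = 2·9 + 6·20 + 3·8 + 3·9 = 189; Σxᵢ² = 58; σ²/τ² = 4.5.
β̂_MAP = 189 / (58 + 4.5) = 189/62.5 ≈ 3.024.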